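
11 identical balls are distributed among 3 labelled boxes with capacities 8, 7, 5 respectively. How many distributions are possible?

By stars and bars, unrestricted non-negative solutions to x_1+…+x_3 = 11 number C(11+2,2) = 78.
Subtract solutions that violate a single cap (substitute x_i' = x_i − (cap_i+1)): x_1 ≥ 9 gives C(4,2) = 6; x_2 ≥ 8 gives C(5,2) = 10; x_3 ≥ 6 gives C(7,2) = 21. Together 37.
No two caps can be exceeded simultaneously, so the pair terms are all 0.
By inclusion–exclusion the count is 78 − 37 + 0 = 41.

41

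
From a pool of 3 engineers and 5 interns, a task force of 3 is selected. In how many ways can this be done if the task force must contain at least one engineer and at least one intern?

45

Unrestricted: C(8,3) = 56 ways to pick any 3 of the 8.
Selections missing a whole group: no engineers → C(5,3) = 10; no interns → C(3,3) = 1.
Both groups omitted at once is impossible, so 56 − 11 = 45.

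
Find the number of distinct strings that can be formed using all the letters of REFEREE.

105

REFEREE has 7 letters with E appearing 4 times and R appearing twice.
Dividing 7! = 5040 by 4!·2! = 48 for the repeated letters gives 105.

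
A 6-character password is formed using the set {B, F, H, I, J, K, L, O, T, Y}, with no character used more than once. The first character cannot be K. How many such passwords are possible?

The first character has 10−1 = 9 choices (anything except K).
The remaining 5 characters are filled from the other 9 symbols without repetition: 9 × 8 × 7 × 6 × 5 = 15120.
Total: 9 × 15120 = 136080.

136080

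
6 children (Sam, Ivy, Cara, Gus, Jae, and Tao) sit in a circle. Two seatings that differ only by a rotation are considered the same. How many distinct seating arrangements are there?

120

Fix one person's seat to break rotational symmetry; the remaining 5 people can be arranged in (5)! = 120 ways.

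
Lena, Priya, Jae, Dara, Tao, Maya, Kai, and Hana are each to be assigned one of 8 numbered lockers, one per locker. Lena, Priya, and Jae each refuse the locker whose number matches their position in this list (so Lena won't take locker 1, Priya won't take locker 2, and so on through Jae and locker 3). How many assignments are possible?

27240

Let Aᵢ (for i ∈ {1, 2, 3}) be the placements that put person i in their forbidden locker. Any j of these fix j positions, leaving (8−j)! ways to fill the rest, and there are C(3,j) ways to pick which j.
By inclusion–exclusion, the number of valid placements is Σ_{j=0}^{3} (−1)^j C(3,j)·(8−j)!.
Computing: 40320 − 15120 + 2160 − 120 = 27240.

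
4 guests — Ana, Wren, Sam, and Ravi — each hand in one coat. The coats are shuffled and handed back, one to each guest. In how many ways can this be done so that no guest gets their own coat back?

9

This is the derangement count D_4: permutations of 4 items with no fixed point.
By inclusion–exclusion this is Σ_{j=0}^{4} (−1)^j C(4,j)·(4−j)!.
Computing: 24 − 24 + 12 − 4 + 1 = 9.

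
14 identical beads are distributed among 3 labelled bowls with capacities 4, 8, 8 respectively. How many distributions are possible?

25

Ignoring the caps, the number of non-negative solutions to x_1+…+x_3 = 14 is C(16,2) = 120.
Subtract solutions that violate a single cap (substitute x_i' = x_i − (cap_i+1)): x_1 ≥ 5 gives C(11,2) = 55; x_2 ≥ 9 gives C(7,2) = 21; x_3 ≥ 9 gives C(7,2) = 21. Together 97.
Add back pairs where two caps are both exceeded: 1 + 1 + 0 = 2.
By inclusion–exclusion the count is 120 − 97 + 2 = 25.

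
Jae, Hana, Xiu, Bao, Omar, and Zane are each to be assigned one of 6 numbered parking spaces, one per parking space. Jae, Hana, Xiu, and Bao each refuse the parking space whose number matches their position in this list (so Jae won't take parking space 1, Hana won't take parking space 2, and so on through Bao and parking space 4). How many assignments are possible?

362

Let Aᵢ (for 1 ≤ i ≤ 4) be the placements that put person i in their forbidden parking space. Any j of these fix j positions, leaving (6−j)! ways to fill the rest, and there are C(4,j) ways to pick which j.
By inclusion–exclusion, the number of valid placements is Σ_{j=0}^{4} (−1)^j C(4,j)·(6−j)!.
Computing: 720 − 480 + 144 − 24 + 2 = 362.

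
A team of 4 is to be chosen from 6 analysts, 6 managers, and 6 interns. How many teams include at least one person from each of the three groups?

With no constraint there are C(18,4) = 3060 possible selections.
Selections missing a whole group: no analysts → C(12,4) = 495; no managers → C(12,4) = 495; no interns → C(12,4) = 495.
Add back selections omitting two groups (i.e. drawn from a single group): C(6,4) + C(6,4) + C(6,4) = 45.
By inclusion–exclusion: 3060 − 1485 + 45 = 1620.

1620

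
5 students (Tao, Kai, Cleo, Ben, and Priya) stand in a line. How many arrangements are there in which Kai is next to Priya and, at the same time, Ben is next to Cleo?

Treat {Kai,Priya} as one block (2 orders) and {Ben,Cleo} as another (2 orders).
That leaves 3 units to arrange: 2 × 2 × 3! = 4 × 6 = 24.

24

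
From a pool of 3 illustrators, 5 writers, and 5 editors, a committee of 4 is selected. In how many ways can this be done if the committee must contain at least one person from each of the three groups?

375

Unrestricted: C(13,4) = 715 ways to pick any 4 of the 13.
Selections missing a whole group: no illustrators → C(10,4) = 210; no writers → C(8,4) = 70; no editors → C(8,4) = 70.
Add back selections omitting two groups (i.e. drawn from a single group): C(3,4) + C(5,4) + C(5,4) = 10.
By inclusion–exclusion: 715 − 350 + 10 = 375.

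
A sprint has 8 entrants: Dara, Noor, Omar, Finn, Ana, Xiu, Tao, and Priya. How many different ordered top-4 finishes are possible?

1680

There are 8 choices for 1st place, 7 for 2nd, and so on down to 5 for position 4.
That gives 8 × 7 × 6 × 5 = 1680.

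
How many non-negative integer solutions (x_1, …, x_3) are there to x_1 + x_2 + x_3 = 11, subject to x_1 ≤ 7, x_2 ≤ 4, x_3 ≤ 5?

Without the upper bounds there are C(13,2) = 78 ways to split 11 among 3 variables.
Subtract solutions that violate a single cap (substitute x_i' = x_i − (cap_i+1)): x_1 ≥ 8 gives C(5,2) = 10; x_2 ≥ 5 gives C(8,2) = 28; x_3 ≥ 6 gives C(7,2) = 21. Together 59.
Add back pairs where two caps are both exceeded: 0 + 0 + 1 = 1.
By inclusion–exclusion the count is 78 − 59 + 1 = 20.

20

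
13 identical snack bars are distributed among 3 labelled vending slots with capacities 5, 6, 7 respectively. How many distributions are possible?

21

By stars and bars, unrestricted non-negative solutions to x_1+…+x_3 = 13 number C(13+2,2) = 105.
Subtract solutions that violate a single cap (substitute x_i' = x_i − (cap_i+1)): x_1 ≥ 6 gives C(9,2) = 36; x_2 ≥ 7 gives C(8,2) = 28; x_3 ≥ 8 gives C(7,2) = 21. Together 85.
Add back pairs where two caps are both exceeded: 1 + 0 + 0 = 1.
By inclusion–exclusion the count is 105 − 85 + 1 = 21.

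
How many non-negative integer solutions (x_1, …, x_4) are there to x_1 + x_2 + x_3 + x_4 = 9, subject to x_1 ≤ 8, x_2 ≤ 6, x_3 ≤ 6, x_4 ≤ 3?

By stars and bars, unrestricted non-negative solutions to x_1+…+x_4 = 9 number C(9+3,3) = 220.
Subtract solutions that violate a single cap (substitute x_i' = x_i − (cap_i+1)): x_1 ≥ 9 gives C(3,3) = 1; x_2 ≥ 7 gives C(5,3) = 10; x_3 ≥ 7 gives C(5,3) = 10; x_4 ≥ 4 gives C(8,3) = 56. Together 77.
No two caps can be exceeded simultaneously, so the pair terms are all 0.
By inclusion–exclusion the count is 220 − 77 + 0 = 143.

143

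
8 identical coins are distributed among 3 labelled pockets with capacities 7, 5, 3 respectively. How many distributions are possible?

Ignoring the caps, the number of non-negative solutions to x_1+…+x_3 = 8 is C(10,2) = 45.
Subtract solutions that violate a single cap (substitute x_i' = x_i − (cap_i+1)): x_1 ≥ 8 gives C(2,2) = 1; x_2 ≥ 6 gives C(4,2) = 6; x_3 ≥ 4 gives C(6,2) = 15. Together 22.
No two caps can be exceeded simultaneously, so the pair terms are all 0.
By inclusion–exclusion the count is 45 − 22 + 0 = 23.

23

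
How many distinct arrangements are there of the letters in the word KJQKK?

20

Letter multiplicities in KJQKK: J×1, K×3, Q×1.
Dividing 5! = 120 by 3! = 6 for the repeated letters gives 20.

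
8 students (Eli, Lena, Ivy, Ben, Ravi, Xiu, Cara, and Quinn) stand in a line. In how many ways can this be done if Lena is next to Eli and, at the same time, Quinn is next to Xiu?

Treat {Lena,Eli} as one block (2 orders) and {Quinn,Xiu} as another (2 orders).
That leaves 6 units to arrange: 2 × 2 × 6! = 4 × 720 = 2880.

2880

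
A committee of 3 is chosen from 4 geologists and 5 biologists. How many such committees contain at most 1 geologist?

50

Split by how many geologists are chosen (0 through 1).
Sum: C(4,0)·C(5,3) + C(4,1)·C(5,2) = 10 + 40 = 50.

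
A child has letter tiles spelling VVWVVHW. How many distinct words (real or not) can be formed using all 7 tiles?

Letter multiplicities in VVWVVHW: H×1, V×4, W×2.
Dividing 7! = 5040 by 4!·2! = 48 for the repeated letters gives 105.

105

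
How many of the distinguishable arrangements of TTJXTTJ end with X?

Fix X in the last position and arrange the remaining 6 letters.
Those 6 letters have J appearing twice and T appearing 4 times, giving (6)!/(4!·2!) = 15.

15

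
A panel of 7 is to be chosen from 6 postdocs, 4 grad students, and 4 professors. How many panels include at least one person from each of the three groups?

3184

Total 7-person selections from all 14: C(14,7) = 3432.
Subtract selections that omit an entire group: no postdocs → C(8,7) = 8; no grad students → C(10,7) = 120; no professors → C(10,7) = 120.
Add back selections omitting two groups (i.e. drawn from a single group): C(6,7) + C(4,7) + C(4,7) = 0.
By inclusion–exclusion: 3432 − 248 + 0 = 3184.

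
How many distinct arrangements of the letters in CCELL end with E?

6

With the last slot taken by E, it remains to arrange the other 4 letters (CCLL).
Those 4 letters have C appearing twice and L appearing twice, giving (4)!/(2!·2!) = 6.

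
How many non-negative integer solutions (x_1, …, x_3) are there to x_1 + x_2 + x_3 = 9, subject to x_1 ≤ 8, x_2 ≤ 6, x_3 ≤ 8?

By stars and bars, unrestricted non-negative solutions to x_1+…+x_3 = 9 number C(9+2,2) = 55.
Subtract solutions that violate a single cap (substitute x_i' = x_i − (cap_i+1)): x_1 ≥ 9 gives C(2,2) = 1; x_2 ≥ 7 gives C(4,2) = 6; x_3 ≥ 9 gives C(2,2) = 1. Together 8.
No two caps can be exceeded simultaneously, so the pair terms are all 0.
By inclusion–exclusion the count is 55 − 8 + 0 = 47.

47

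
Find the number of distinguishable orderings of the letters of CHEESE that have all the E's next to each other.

Treat the 3 copies of E as a single block. The multiset to arrange is then {EEE, C, H, S}, 4 items in all.
All 4 items are distinct, so there are (4)! = 24 arrangements.

24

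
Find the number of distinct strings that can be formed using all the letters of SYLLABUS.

10080

SYLLABUS has 8 letters with L appearing twice and S appearing twice.
The number of distinct arrangements is 8!/(2!·2!) = 40320/4 = 10080.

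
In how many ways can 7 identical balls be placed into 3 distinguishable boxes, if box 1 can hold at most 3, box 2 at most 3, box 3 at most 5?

13

Ignoring the caps, the number of non-negative solutions to x_1+…+x_3 = 7 is C(9,2) = 36.
Subtract solutions that violate a single cap (substitute x_i' = x_i − (cap_i+1)): x_1 ≥ 4 gives C(5,2) = 10; x_2 ≥ 4 gives C(5,2) = 10; x_3 ≥ 6 gives C(3,2) = 3. Together 23.
No two caps can be exceeded simultaneously, so the pair terms are all 0.
By inclusion–exclusion the count is 36 − 23 + 0 = 13.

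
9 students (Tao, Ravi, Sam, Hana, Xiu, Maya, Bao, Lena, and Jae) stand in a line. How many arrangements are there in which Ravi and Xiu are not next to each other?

282240

Of the 9! = 362880 arrangements, those with Ravi and Xiu adjacent number 2 × 8! = 80640 (treat the pair as a block with 2 internal orders).
Complementary counting: 362880 − 80640 = 282240.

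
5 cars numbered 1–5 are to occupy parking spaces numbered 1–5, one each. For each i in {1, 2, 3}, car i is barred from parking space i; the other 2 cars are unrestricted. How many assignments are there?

64

Let Aᵢ (for i ∈ {1, 2, 3}) be the placements that put car i in its forbidden parking space. Any j of these fix j positions, leaving (5−j)! ways to fill the rest, and there are C(3,j) ways to pick which j.
By inclusion–exclusion, the number of valid placements is Σ_{j=0}^{3} (−1)^j C(3,j)·(5−j)!.
Computing: 120 − 72 + 18 − 2 = 64.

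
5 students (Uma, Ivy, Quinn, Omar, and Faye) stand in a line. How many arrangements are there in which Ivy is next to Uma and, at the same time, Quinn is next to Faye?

Treat {Ivy,Uma} as one block (2 orders) and {Quinn,Faye} as another (2 orders).
That leaves 3 units to arrange: 2 × 2 × 3! = 4 × 6 = 24.

24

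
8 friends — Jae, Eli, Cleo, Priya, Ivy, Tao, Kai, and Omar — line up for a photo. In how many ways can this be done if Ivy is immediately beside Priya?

10080

Treat {Ivy, Priya} as a single unit. There are 7 units to order, and the pair itself can be ordered 2 ways.
That gives 2 × 7! = 2 × 5040 = 10080.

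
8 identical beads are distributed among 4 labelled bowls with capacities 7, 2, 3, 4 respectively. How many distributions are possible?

Ignoring the caps, the number of non-negative solutions to x_1+…+x_4 = 8 is C(11,3) = 165.
Subtract solutions that violate a single cap (substitute x_i' = x_i − (cap_i+1)): x_1 ≥ 8 gives C(3,3) = 1; x_2 ≥ 3 gives C(8,3) = 56; x_3 ≥ 4 gives C(7,3) = 35; x_4 ≥ 5 gives C(6,3) = 20. Together 112.
Add back pairs where two caps are both exceeded: 0 + 0 + 0 + 4 + 1 + 0 = 5.
By inclusion–exclusion the count is 165 − 112 + 5 = 58.

58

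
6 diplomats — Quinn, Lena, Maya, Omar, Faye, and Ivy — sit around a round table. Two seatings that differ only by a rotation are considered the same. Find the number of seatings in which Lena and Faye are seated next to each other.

48

Glue Lena and Faye into a block (2 internal orders). Seating 5 units around a circle gives (4)! arrangements.
So 2 × (4)! = 2 × 24 = 48.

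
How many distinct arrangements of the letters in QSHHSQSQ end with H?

140

Fix H in the last position and arrange the remaining 7 letters.
Those 7 letters have Q appearing 3 times and S appearing 3 times, giving (7)!/(3!·3!) = 140.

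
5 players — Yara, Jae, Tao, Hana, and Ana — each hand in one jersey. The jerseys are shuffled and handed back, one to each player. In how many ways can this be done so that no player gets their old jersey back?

Let Aᵢ be the assignments in which player i gets their old jersey. We want the size of the complement of A₁∪…∪A_5.
By inclusion–exclusion this is Σ_{j=0}^{5} (−1)^j C(5,j)·(5−j)!.
Computing: 120 − 120 + 60 − 20 + 5 − 1 = 44.

44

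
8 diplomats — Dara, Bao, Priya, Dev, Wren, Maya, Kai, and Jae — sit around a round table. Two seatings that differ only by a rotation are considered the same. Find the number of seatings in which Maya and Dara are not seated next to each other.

All circular seatings of 8 people number (7)! = 5040.
Seatings with Maya beside Dara: treat them as a block with 2 internal orders, giving 2 × (6)! = 1440.
Subtracting, 5040 − 1440 = 3600.

3600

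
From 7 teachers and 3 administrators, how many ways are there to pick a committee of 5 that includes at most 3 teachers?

Split by how many teachers are chosen (0 through 3).
Sum: C(7,0)·C(3,5) + C(7,1)·C(3,4) + C(7,2)·C(3,3) + C(7,3)·C(3,2) = 0 + 0 + 21 + 105 = 126.

126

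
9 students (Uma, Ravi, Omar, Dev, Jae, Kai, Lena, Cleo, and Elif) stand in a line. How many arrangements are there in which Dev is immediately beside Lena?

Place the 7 others and the Dev-Lena pair as 8 objects in a line; the pair has 2 internal arrangements.
So the count is 2·(8)! = 80640.

80640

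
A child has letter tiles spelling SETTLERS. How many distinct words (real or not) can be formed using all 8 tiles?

Letter multiplicities in SETTLERS: E×2, L×1, R×1, S×2, T×2.
So there are 8! / (2!·2!·2!) = 5040 distinguishable arrangements.

5040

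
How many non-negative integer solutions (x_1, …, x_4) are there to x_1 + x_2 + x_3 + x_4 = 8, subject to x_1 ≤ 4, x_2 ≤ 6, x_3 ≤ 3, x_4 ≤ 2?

55

By stars and bars, unrestricted non-negative solutions to x_1+…+x_4 = 8 number C(8+3,3) = 165.
Subtract solutions that violate a single cap (substitute x_i' = x_i − (cap_i+1)): x_1 ≥ 5 gives C(6,3) = 20; x_2 ≥ 7 gives C(4,3) = 4; x_3 ≥ 4 gives C(7,3) = 35; x_4 ≥ 3 gives C(8,3) = 56. Together 115.
Add back pairs where two caps are both exceeded: 0 + 0 + 1 + 0 + 0 + 4 = 5.
By inclusion–exclusion the count is 165 − 115 + 5 = 55.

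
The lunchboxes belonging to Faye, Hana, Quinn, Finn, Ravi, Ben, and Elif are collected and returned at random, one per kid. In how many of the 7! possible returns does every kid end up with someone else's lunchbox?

Let Aᵢ be the assignments in which kid i gets their own lunchbox. We want the size of the complement of A₁∪…∪A_7.
By inclusion–exclusion this is Σ_{j=0}^{7} (−1)^j C(7,j)·(7−j)!.
Computing: 5040 − 5040 + 2520 − 840 + 210 − 42 + 7 − 1 = 1854.

1854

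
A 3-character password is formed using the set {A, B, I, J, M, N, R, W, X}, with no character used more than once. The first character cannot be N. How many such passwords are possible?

The first character has 9−1 = 8 choices (anything except N).
The remaining 2 characters are filled from the other 8 symbols without repetition: 8 × 7 = 56.
Total: 8 × 56 = 448.

448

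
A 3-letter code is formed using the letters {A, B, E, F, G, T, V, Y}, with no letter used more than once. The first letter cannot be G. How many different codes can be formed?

294

The first letter has 8−1 = 7 choices (anything except G).
The remaining 2 letters are filled from the other 7 symbols without repetition: 7 × 6 = 42.
Total: 7 × 42 = 294.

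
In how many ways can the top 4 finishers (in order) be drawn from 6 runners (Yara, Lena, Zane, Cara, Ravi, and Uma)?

This is an ordered selection of 4 from 6: P(6,4).
That gives 6 × 5 × 4 × 3 = 360.

360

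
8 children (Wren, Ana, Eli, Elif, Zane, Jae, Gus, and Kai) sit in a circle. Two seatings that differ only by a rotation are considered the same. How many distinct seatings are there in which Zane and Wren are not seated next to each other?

3600

All circular seatings of 8 people number (7)! = 5040.
Seatings with Zane beside Wren: treat them as a block with 2 internal orders, giving 2 × (6)! = 1440.
Subtracting, 5040 − 1440 = 3600.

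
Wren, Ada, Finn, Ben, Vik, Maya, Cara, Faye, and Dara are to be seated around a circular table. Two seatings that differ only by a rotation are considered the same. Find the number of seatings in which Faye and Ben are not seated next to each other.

30240

Without the restriction there are (8)! = 40320 seatings.
Seatings with Faye beside Ben: treat them as a block with 2 internal orders, giving 2 × (7)! = 10080.
Subtracting, 40320 − 10080 = 30240.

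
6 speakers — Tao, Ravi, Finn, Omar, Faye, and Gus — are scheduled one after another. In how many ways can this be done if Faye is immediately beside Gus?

Treat {Faye, Gus} as a single unit. There are 5 units to order, and the pair itself can be ordered 2 ways.
That gives 2 × 5! = 2 × 120 = 240.

240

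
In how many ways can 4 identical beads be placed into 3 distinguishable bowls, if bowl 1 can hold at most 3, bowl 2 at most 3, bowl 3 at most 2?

10

Ignoring the caps, the number of non-negative solutions to x_1+…+x_3 = 4 is C(6,2) = 15.
Subtract solutions that violate a single cap (substitute x_i' = x_i − (cap_i+1)): x_1 ≥ 4 gives C(2,2) = 1; x_2 ≥ 4 gives C(2,2) = 1; x_3 ≥ 3 gives C(3,2) = 3. Together 5.
No two caps can be exceeded simultaneously, so the pair terms are all 0.
By inclusion–exclusion the count is 15 − 5 + 0 = 10.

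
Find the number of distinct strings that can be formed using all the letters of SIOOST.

180

SIOOST has 6 letters with O appearing twice and S appearing twice.
The number of distinct arrangements is 6!/(2!·2!) = 720/4 = 180.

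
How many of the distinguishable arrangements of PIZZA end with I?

With the last slot taken by I, it remains to arrange the other 4 letters (PZZA).
Those 4 letters have Z appearing twice, giving (4)!/(2!) = 12.

12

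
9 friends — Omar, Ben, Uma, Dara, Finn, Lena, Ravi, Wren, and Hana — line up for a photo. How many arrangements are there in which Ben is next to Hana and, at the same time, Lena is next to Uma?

20160

Treat {Ben,Hana} as one block (2 orders) and {Lena,Uma} as another (2 orders).
That leaves 7 units to arrange: 2 × 2 × 7! = 4 × 5040 = 20160.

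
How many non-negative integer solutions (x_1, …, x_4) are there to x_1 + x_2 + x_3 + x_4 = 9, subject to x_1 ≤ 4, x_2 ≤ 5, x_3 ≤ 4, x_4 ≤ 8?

129

Without the upper bounds there are C(12,3) = 220 ways to split 9 among 4 variables.
Subtract solutions that violate a single cap (substitute x_i' = x_i − (cap_i+1)): x_1 ≥ 5 gives C(7,3) = 35; x_2 ≥ 6 gives C(6,3) = 20; x_3 ≥ 5 gives C(7,3) = 35; x_4 ≥ 9 gives C(3,3) = 1. Together 91.
No two caps can be exceeded simultaneously, so the pair terms are all 0.
By inclusion–exclusion the count is 220 − 91 + 0 = 129.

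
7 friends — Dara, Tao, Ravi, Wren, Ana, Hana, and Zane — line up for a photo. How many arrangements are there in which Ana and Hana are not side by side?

3600

There are 7! = 5040 arrangements in all. If Ana and Hana are adjacent, merging them into one block gives 2·(6)! = 1440 arrangements.
So 5040 − 1440 = 3600 arrangements keep them apart.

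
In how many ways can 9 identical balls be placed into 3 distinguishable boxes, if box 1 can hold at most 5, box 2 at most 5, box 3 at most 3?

By stars and bars, unrestricted non-negative solutions to x_1+…+x_3 = 9 number C(9+2,2) = 55.
Subtract solutions that violate a single cap (substitute x_i' = x_i − (cap_i+1)): x_1 ≥ 6 gives C(5,2) = 10; x_2 ≥ 6 gives C(5,2) = 10; x_3 ≥ 4 gives C(7,2) = 21. Together 41.
No two caps can be exceeded simultaneously, so the pair terms are all 0.
By inclusion–exclusion the count is 55 − 41 + 0 = 14.

14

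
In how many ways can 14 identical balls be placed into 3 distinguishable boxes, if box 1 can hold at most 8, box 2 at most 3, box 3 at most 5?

Ignoring the caps, the number of non-negative solutions to x_1+…+x_3 = 14 is C(16,2) = 120.
Subtract solutions that violate a single cap (substitute x_i' = x_i − (cap_i+1)): x_1 ≥ 9 gives C(7,2) = 21; x_2 ≥ 4 gives C(12,2) = 66; x_3 ≥ 6 gives C(10,2) = 45. Together 132.
Add back pairs where two caps are both exceeded: 3 + 0 + 15 = 18.
By inclusion–exclusion the count is 120 − 132 + 18 = 6.

6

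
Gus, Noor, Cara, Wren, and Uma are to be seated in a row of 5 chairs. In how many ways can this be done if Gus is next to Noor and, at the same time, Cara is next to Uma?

24

Treat {Gus,Noor} as one block (2 orders) and {Cara,Uma} as another (2 orders).
That leaves 3 units to arrange: 2 × 2 × 3! = 4 × 6 = 24.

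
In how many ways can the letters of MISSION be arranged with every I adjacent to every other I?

360

Treat the 2 copies of I as a single block. The multiset to arrange is then {II, M, N, O, S, S}, 6 items in all.
That gives (6)!/(2!) = 360 arrangements.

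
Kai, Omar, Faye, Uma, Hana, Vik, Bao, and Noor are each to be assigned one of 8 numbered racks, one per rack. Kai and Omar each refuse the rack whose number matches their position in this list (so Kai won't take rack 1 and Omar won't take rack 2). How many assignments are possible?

Let Aᵢ (for i ∈ {1, 2}) be the placements that put person i in their forbidden rack. Any j of these fix j positions, leaving (8−j)! ways to fill the rest, and there are C(2,j) ways to pick which j.
By inclusion–exclusion, the number of valid placements is Σ_{j=0}^{2} (−1)^j C(2,j)·(8−j)!.
Computing: 40320 − 10080 + 720 = 30960.

30960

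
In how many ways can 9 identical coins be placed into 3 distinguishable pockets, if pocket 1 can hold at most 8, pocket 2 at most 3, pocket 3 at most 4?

By stars and bars, unrestricted non-negative solutions to x_1+…+x_3 = 9 number C(9+2,2) = 55.
Subtract solutions that violate a single cap (substitute x_i' = x_i − (cap_i+1)): x_1 ≥ 9 gives C(2,2) = 1; x_2 ≥ 4 gives C(7,2) = 21; x_3 ≥ 5 gives C(6,2) = 15. Together 37.
Add back pairs where two caps are both exceeded: 0 + 0 + 1 = 1.
By inclusion–exclusion the count is 55 − 37 + 1 = 19.

19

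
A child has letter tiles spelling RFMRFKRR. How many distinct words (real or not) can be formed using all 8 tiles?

840

RFMRFKRR has 8 letters with F appearing twice and R appearing 4 times.
The number of distinct arrangements is 8!/(4!·2!) = 40320/48 = 840.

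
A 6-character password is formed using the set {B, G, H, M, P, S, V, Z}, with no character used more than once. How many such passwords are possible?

Choose and order 6 of the 8 symbols: the first character has 8 options, the next 7, and so on down to 3.
That product is 8 × 7 × 6 × 5 × 4 × 3 = 20160.

20160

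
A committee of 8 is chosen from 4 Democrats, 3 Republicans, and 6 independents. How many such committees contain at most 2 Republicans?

1035

Split by how many Republicans are chosen (0 through 2).
Sum: C(3,0)·C(10,8) + C(3,1)·C(10,7) + C(3,2)·C(10,6) = 45 + 360 + 630 = 1035.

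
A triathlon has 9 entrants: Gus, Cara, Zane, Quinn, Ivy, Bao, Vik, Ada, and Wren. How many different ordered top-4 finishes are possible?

There are 9 choices for 1st place, 8 for 2nd, and so on down to 6 for position 4.
That gives 9 × 8 × 7 × 6 = 3024.

3024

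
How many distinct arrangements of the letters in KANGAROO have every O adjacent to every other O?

2520

Treat the 2 copies of O as a single block. The multiset to arrange is then {OO, A, A, G, K, N, R}, 7 items in all.
That gives (7)!/(2!) = 2520 arrangements.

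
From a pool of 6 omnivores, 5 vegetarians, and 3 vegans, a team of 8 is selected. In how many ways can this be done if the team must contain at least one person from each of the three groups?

2828

Unrestricted: C(14,8) = 3003 ways to pick any 8 of the 14.
Subtract selections that omit an entire group: no omnivores → C(8,8) = 1; no vegetarians → C(9,8) = 9; no vegans → C(11,8) = 165.
Add back selections omitting two groups (i.e. drawn from a single group): C(6,8) + C(5,8) + C(3,8) = 0.
By inclusion–exclusion: 3003 − 175 + 0 = 2828.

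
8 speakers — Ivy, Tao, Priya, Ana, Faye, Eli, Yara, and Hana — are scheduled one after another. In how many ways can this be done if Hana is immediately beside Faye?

Treat {Hana, Faye} as a single unit. There are 7 units to order, and the pair itself can be ordered 2 ways.
So the count is 2·(7)! = 10080.

10080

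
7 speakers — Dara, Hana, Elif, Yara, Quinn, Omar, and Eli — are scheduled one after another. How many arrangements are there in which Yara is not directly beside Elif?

There are 7! = 5040 arrangements in all. If Yara and Elif are adjacent, merging them into one block gives 2·(6)! = 1440 arrangements.
So 5040 − 1440 = 3600 arrangements keep them apart.

3600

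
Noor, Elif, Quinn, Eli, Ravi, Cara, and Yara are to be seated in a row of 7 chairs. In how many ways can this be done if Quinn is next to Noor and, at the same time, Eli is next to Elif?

480

Treat {Quinn,Noor} as one block (2 orders) and {Eli,Elif} as another (2 orders).
That leaves 5 units to arrange: 2 × 2 × 5! = 4 × 120 = 480.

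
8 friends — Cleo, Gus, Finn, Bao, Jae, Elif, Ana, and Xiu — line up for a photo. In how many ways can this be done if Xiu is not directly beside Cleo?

Of the 8! = 40320 arrangements, those with Xiu and Cleo adjacent number 2 × 7! = 10080 (treat the pair as a block with 2 internal orders).
So 40320 − 10080 = 30240 arrangements keep them apart.

30240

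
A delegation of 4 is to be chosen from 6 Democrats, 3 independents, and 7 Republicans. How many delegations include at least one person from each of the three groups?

819

Unrestricted: C(16,4) = 1820 ways to pick any 4 of the 16.
Subtract selections that omit an entire group: no Democrats → C(10,4) = 210; no independents → C(13,4) = 715; no Republicans → C(9,4) = 126.
Add back selections omitting two groups (i.e. drawn from a single group): C(6,4) + C(3,4) + C(7,4) = 50.
By inclusion–exclusion: 1820 − 1051 + 50 = 819.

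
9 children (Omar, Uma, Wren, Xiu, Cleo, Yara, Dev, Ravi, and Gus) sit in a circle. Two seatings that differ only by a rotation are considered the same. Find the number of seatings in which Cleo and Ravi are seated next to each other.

Glue Cleo and Ravi into a block (2 internal orders). Seating 8 units around a circle gives (7)! arrangements.
So 2 × (7)! = 2 × 5040 = 10080.

10080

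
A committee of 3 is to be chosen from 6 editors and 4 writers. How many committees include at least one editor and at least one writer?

96

Total 3-person selections from all 10: C(10,3) = 120.
Subtract selections that omit an entire group: no editors → C(4,3) = 4; no writers → C(6,3) = 20.
Both groups omitted at once is impossible, so 120 − 24 = 96.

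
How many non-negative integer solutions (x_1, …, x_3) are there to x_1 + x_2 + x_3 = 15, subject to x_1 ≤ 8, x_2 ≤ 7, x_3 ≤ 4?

By stars and bars, unrestricted non-negative solutions to x_1+…+x_3 = 15 number C(15+2,2) = 136.
Subtract solutions that violate a single cap (substitute x_i' = x_i − (cap_i+1)): x_1 ≥ 9 gives C(8,2) = 28; x_2 ≥ 8 gives C(9,2) = 36; x_3 ≥ 5 gives C(12,2) = 66. Together 130.
Add back pairs where two caps are both exceeded: 0 + 3 + 6 = 9.
By inclusion–exclusion the count is 136 − 130 + 9 = 15.

15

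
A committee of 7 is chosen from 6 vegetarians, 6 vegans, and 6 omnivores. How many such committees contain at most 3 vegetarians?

28116

Split by how many vegetarians are chosen (0 through 3).
Sum: C(6,0)·C(12,7) + C(6,1)·C(12,6) + C(6,2)·C(12,5) + C(6,3)·C(12,4) = 792 + 5544 + 11880 + 9900 = 28116.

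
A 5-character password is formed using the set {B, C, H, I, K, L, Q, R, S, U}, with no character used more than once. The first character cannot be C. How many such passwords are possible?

27216

The first character has 10−1 = 9 choices (anything except C).
The remaining 4 characters are filled from the other 9 symbols without repetition: 9 × 8 × 7 × 6 = 3024.
Total: 9 × 3024 = 27216.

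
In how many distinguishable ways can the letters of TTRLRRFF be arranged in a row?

The 8 letters of TTRLRRFF have repeats: F appearing twice, R appearing 3 times, and T appearing twice.
So there are 8! / (3!·2!·2!) = 1680 distinguishable arrangements.

1680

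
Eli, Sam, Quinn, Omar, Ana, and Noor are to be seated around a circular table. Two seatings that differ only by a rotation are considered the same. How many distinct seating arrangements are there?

Fix one person's seat to break rotational symmetry; the remaining 5 people can be arranged in (5)! = 120 ways.

120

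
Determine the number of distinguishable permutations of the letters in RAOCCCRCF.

7560

RAOCCCRCF has 9 letters with C appearing 4 times and R appearing twice.
So there are 9! / (4!·2!) = 7560 distinguishable arrangements.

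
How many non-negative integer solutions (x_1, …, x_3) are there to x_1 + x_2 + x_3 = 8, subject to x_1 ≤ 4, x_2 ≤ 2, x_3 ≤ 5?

By stars and bars, unrestricted non-negative solutions to x_1+…+x_3 = 8 number C(8+2,2) = 45.
Subtract solutions that violate a single cap (substitute x_i' = x_i − (cap_i+1)): x_1 ≥ 5 gives C(5,2) = 10; x_2 ≥ 3 gives C(7,2) = 21; x_3 ≥ 6 gives C(4,2) = 6. Together 37.
Add back pairs where two caps are both exceeded: 1 + 0 + 0 = 1.
By inclusion–exclusion the count is 45 − 37 + 1 = 9.

9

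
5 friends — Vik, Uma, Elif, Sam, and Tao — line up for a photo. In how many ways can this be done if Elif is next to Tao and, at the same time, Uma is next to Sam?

Treat {Elif,Tao} as one block (2 orders) and {Uma,Sam} as another (2 orders).
That leaves 3 units to arrange: 2 × 2 × 3! = 4 × 6 = 24.

24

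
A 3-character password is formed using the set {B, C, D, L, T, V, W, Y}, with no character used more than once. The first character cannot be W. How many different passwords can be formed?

The first character has 8−1 = 7 choices (anything except W).
The remaining 2 characters are filled from the other 7 symbols without repetition: 7 × 6 = 42.
Total: 7 × 42 = 294.

294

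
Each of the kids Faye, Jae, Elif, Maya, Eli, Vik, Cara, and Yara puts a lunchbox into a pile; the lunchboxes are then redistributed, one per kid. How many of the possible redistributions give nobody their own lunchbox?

14833

This is the derangement count D_8: permutations of 8 items with no fixed point.
By inclusion–exclusion this is Σ_{j=0}^{8} (−1)^j C(8,j)·(8−j)!.
Computing: 40320 − 40320 + 20160 − 6720 + 1680 − 336 + 56 − 8 + 1 = 14833.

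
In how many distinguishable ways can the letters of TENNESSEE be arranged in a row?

3780

The 9 letters of TENNESSEE have repeats: E appearing 4 times, N appearing twice, and S appearing twice.
The number of distinct arrangements is 9!/(4!·2!·2!) = 362880/96 = 3780.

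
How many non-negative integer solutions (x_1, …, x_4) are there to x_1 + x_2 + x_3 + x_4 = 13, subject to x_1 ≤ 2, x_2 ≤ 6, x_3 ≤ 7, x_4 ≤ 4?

60

Without the upper bounds there are C(16,3) = 560 ways to split 13 among 4 variables.
Subtract solutions that violate a single cap (substitute x_i' = x_i − (cap_i+1)): x_1 ≥ 3 gives C(13,3) = 286; x_2 ≥ 7 gives C(9,3) = 84; x_3 ≥ 8 gives C(8,3) = 56; x_4 ≥ 5 gives C(11,3) = 165. Together 591.
Add back pairs where two caps are both exceeded: 20 + 10 + 56 + 0 + 4 + 1 = 91.
By inclusion–exclusion the count is 560 − 591 + 91 = 60.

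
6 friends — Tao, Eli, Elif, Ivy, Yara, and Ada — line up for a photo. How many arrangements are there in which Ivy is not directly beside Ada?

There are 6! = 720 arrangements in all. If Ivy and Ada are adjacent, merging them into one block gives 2·(5)! = 240 arrangements.
So 720 − 240 = 480 arrangements keep them apart.

480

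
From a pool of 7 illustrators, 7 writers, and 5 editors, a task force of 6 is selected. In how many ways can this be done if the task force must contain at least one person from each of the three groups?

With no constraint there are C(19,6) = 27132 possible selections.
Subtract selections that omit an entire group: no illustrators → C(12,6) = 924; no writers → C(12,6) = 924; no editors → C(14,6) = 3003.
Add back selections omitting two groups (i.e. drawn from a single group): C(7,6) + C(7,6) + C(5,6) = 14.
By inclusion–exclusion: 27132 − 4851 + 14 = 22295.

22295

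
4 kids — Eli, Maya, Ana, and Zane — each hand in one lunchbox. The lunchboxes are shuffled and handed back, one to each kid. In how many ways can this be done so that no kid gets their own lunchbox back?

9

Count assignments avoiding every fixed point. For any j of the 4 kids fixed to their own lunchbox, the other 4−j can be arranged in (4−j)! ways.
By inclusion–exclusion this is Σ_{j=0}^{4} (−1)^j C(4,j)·(4−j)!.
Computing: 24 − 24 + 12 − 4 + 1 = 9.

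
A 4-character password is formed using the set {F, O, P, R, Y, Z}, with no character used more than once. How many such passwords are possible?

This is a permutation of 4 out of 6: P(6,4) = 6!/2!.
That product is 6 × 5 × 4 × 3 = 360.

360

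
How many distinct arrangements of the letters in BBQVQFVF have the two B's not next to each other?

Total arrangements of BBQVQFVF: 8!/(2!·2!·2!·2!) = 2520.
If the two B's are adjacent, glue them into one block, leaving 7 items to arrange: (7)!/(2!·2!·2!) = 630 ways.
Hence 2520 − 630 = 1890.

1890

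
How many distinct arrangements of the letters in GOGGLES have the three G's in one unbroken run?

120

Treat the 3 copies of G as a single block. The multiset to arrange is then {GGG, E, L, O, S}, 5 items in all.
All 5 items are distinct, so there are (5)! = 120 arrangements.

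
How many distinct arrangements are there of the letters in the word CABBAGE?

The 7 letters of CABBAGE have repeats: A appearing twice and B appearing twice.
The number of distinct arrangements is 7!/(2!·2!) = 5040/4 = 1260.

1260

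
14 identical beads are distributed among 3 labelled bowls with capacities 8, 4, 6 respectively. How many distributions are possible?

15

Without the upper bounds there are C(16,2) = 120 ways to split 14 among 3 bowls.
Subtract solutions that violate a single cap (substitute x_i' = x_i − (cap_i+1)): x_1 ≥ 9 gives C(7,2) = 21; x_2 ≥ 5 gives C(11,2) = 55; x_3 ≥ 7 gives C(9,2) = 36. Together 112.
Add back pairs where two caps are both exceeded: 1 + 0 + 6 = 7.
By inclusion–exclusion the count is 120 − 112 + 7 = 15.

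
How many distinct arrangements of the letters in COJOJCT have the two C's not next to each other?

There are 7!/(2!·2!·2!) = 630 arrangements of COJOJCT in total.
If the two C's are adjacent, glue them into one block, leaving 6 items to arrange: (6)!/(2!·2!) = 180 ways.
Hence 630 − 180 = 450.

450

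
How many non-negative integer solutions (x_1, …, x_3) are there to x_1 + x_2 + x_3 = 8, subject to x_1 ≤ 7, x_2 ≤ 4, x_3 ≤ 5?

28

By stars and bars, unrestricted non-negative solutions to x_1+…+x_3 = 8 number C(8+2,2) = 45.
Subtract solutions that violate a single cap (substitute x_i' = x_i − (cap_i+1)): x_1 ≥ 8 gives C(2,2) = 1; x_2 ≥ 5 gives C(5,2) = 10; x_3 ≥ 6 gives C(4,2) = 6. Together 17.
No two caps can be exceeded simultaneously, so the pair terms are all 0.
By inclusion–exclusion the count is 45 − 17 + 0 = 28.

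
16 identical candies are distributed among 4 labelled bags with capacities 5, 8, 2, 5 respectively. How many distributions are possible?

Ignoring the caps, the number of non-negative solutions to x_1+…+x_4 = 16 is C(19,3) = 969.
Subtract solutions that violate a single cap (substitute x_i' = x_i − (cap_i+1)): x_1 ≥ 6 gives C(13,3) = 286; x_2 ≥ 9 gives C(10,3) = 120; x_3 ≥ 3 gives C(16,3) = 560; x_4 ≥ 6 gives C(13,3) = 286. Together 1252.
Add back pairs where two caps are both exceeded: 4 + 120 + 35 + 35 + 4 + 120 = 318.
Subtract triples: 0 + 0 + 4 + 0 = 4.
By inclusion–exclusion the count is 969 − 1252 + 318 − 4 = 31.

31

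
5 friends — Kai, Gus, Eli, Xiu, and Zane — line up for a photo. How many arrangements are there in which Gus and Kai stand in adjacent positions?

Glue Gus and Kai into one block (2 internal orders), leaving 4 units to arrange in a row.
That gives 2 × 4! = 2 × 24 = 48.

48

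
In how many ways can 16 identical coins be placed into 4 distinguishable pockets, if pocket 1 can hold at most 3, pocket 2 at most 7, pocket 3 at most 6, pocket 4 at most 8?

Without the upper bounds there are C(19,3) = 969 ways to split 16 among 4 pockets.
Subtract solutions that violate a single cap (substitute x_i' = x_i − (cap_i+1)): x_1 ≥ 4 gives C(15,3) = 455; x_2 ≥ 8 gives C(11,3) = 165; x_3 ≥ 7 gives C(12,3) = 220; x_4 ≥ 9 gives C(10,3) = 120. Together 960.
Add back pairs where two caps are both exceeded: 35 + 56 + 20 + 4 + 0 + 1 = 116.
By inclusion–exclusion the count is 969 − 960 + 116 = 125.

125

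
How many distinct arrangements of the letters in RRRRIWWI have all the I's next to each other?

Treat the 2 copies of I as a single block. The multiset to arrange is then {II, R, R, R, R, W, W}, 7 items in all.
That gives (7)!/(4!·2!) = 105 arrangements.

105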